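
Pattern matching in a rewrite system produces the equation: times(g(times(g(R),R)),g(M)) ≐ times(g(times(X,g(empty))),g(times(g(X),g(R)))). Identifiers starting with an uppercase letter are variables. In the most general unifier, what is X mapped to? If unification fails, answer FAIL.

Decompose times/2: g(times(g(R),R)) ≐ g(times(X,g(empty))),  g(M) ≐ g(times(g(X),g(R))).
Decompose g/1: times(g(R),R) ≐ times(X,g(empty)).
Decompose times/2: g(R) ≐ X,  R ≐ g(empty).
Bind X := g(R); substituting into the one remaining equation that mentions X gives: g(M) ≐ g(times(g(g(R)),g(R))).
Bind R := g(empty); substituting into the remaining equation gives: g(M) ≐ g(times(g(g(g(empty))),g(g(empty)))). Substituting into the earlier binding gives X := g(g(empty)).
Decompose g/1: M ≐ times(g(g(g(empty))),g(g(empty))).
Bind M := times(g(g(g(empty))),g(g(empty))).
MGU = { X := g(g(empty)), R := g(empty), M := times(g(g(g(empty))),g(g(empty))) }, so X := g(g(empty)).

g(g(empty))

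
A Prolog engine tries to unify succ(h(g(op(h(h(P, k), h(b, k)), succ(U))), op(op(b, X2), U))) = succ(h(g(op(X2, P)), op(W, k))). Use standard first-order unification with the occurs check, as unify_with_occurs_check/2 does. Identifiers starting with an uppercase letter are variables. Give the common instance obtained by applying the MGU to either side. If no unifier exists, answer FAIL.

succ(h(g(op(h(h(succ(k), k), h(b, k)), succ(k))), op(op(b, h(h(succ(k), k), h(b, k))), k)))

Decompose succ/1: h(g(op(h(h(P, k), h(b, k)), succ(U))), op(op(b, X2), U)) = h(g(op(X2, P)), op(W, k)).
Decompose h/2: g(op(h(h(P, k), h(b, k)), succ(U))) = g(op(X2, P)),  op(op(b, X2), U) = op(W, k).
Decompose g/1: op(h(h(P, k), h(b, k)), succ(U)) = op(X2, P).
Decompose op/2: h(h(P, k), h(b, k)) = X2,  succ(U) = P.
Bind X2 := h(h(P, k), h(b, k)); substituting into the one remaining equation that mentions X2 gives: op(op(b, h(h(P, k), h(b, k))), U) = op(W, k).
Bind P := succ(U); substituting into the remaining equation gives: op(op(b, h(h(succ(U), k), h(b, k))), U) = op(W, k). Substituting into the earlier binding gives X2 := h(h(succ(U), k), h(b, k)).
Decompose op/2: op(b, h(h(succ(U), k), h(b, k))) = W,  U = k.
Bind W := op(b, h(h(succ(U), k), h(b, k))); no other remaining equation mentions W.
Bind U := k. Substituting into the earlier bindings gives X2 := h(h(succ(k), k), h(b, k)), P := succ(k), W := op(b, h(h(succ(k), k), h(b, k))).
Applying the MGU to either side gives succ(h(g(op(h(h(succ(k), k), h(b, k)), succ(k))), op(op(b, h(h(succ(k), k), h(b, k))), k))).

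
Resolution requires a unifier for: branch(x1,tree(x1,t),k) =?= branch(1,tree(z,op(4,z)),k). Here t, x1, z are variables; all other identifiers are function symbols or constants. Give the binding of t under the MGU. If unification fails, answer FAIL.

op(4,1)

Decompose branch/3: x1 =?= 1,  tree(x1,t) =?= tree(z,op(4,z)),  k =?= k.
Bind x1 := 1; substituting into the one remaining equation that mentions x1 gives: tree(1,t) =?= tree(z,op(4,z)).
Decompose tree/2: 1 =?= z,  t =?= op(4,z).
Bind z := 1; substituting into the one remaining equation that mentions z gives: t =?= op(4,1).
Bind t := op(4,1); no other remaining equation mentions t.
Delete trivial equation k =?= k.
MGU = { x1 -> 1, z -> 1, t -> op(4,1) }, so t -> op(4,1).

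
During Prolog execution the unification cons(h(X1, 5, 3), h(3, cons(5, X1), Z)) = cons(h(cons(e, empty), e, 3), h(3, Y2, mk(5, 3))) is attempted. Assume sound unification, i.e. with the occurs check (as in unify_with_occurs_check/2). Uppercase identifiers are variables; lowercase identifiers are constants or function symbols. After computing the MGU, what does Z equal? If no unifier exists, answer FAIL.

FAIL

Decompose cons/2: h(X1, 5, 3) = h(cons(e, empty), e, 3),  h(3, cons(5, X1), Z) = h(3, Y2, mk(5, 3)).
Decompose h/3: X1 = cons(e, empty),  5 = e,  3 = 3.
Bind X1 := cons(e, empty); substituting into the one remaining equation that mentions X1 gives: h(3, cons(5, cons(e, empty)), Z) = h(3, Y2, mk(5, 3)).
Clash: constants 5 and e differ; no unifier exists.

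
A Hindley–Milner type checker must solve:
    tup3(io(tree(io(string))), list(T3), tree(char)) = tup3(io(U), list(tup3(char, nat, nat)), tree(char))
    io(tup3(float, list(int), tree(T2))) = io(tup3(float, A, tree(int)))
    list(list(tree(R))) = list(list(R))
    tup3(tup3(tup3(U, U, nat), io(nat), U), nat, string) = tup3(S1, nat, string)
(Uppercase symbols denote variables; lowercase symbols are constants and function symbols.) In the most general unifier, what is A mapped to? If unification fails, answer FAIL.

FAIL

Decompose tup3/3: io(tree(io(string))) = io(U),  list(T3) = list(tup3(char, nat, nat)),  tree(char) = tree(char).
Decompose io/1: tree(io(string)) = U.
Bind U := tree(io(string)); substituting into the one remaining equation that mentions U gives: tup3(tup3(tup3(tree(io(string)), tree(io(string)), nat), io(nat), tree(io(string))), nat, string) = tup3(S1, nat, string).
Decompose list/1: T3 = tup3(char, nat, nat).
Bind T3 := tup3(char, nat, nat); no other remaining equation mentions T3.
Delete trivial equation tree(char) = tree(char).
Decompose io/1: tup3(float, list(int), tree(T2)) = tup3(float, A, tree(int)).
Decompose tup3/3: float = float,  list(int) = A,  tree(T2) = tree(int).
Delete trivial equation float = float.
Bind A := list(int); no other remaining equation mentions A.
Decompose tree/1: T2 = int.
Bind T2 := int; no other remaining equation mentions T2.
Decompose list/1: list(tree(R)) = list(R).
Decompose list/1: tree(R) = R.
Occurs check fails: R occurs in tree(R); the equation R = tree(R) has no finite solution.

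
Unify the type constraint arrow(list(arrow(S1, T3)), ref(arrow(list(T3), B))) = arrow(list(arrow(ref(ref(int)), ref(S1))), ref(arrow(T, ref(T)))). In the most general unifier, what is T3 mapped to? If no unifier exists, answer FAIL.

Decompose arrow/2: list(arrow(S1, T3)) = list(arrow(ref(ref(int)), ref(S1))),  ref(arrow(list(T3), B)) = ref(arrow(T, ref(T))).
Decompose list/1: arrow(S1, T3) = arrow(ref(ref(int)), ref(S1)).
Decompose arrow/2: S1 = ref(ref(int)),  T3 = ref(S1).
Bind S1 := ref(ref(int)); substituting into the one remaining equation that mentions S1 gives: T3 = ref(ref(ref(int))).
Bind T3 := ref(ref(ref(int))); substituting into the remaining equation gives: ref(arrow(list(ref(ref(ref(int)))), B)) = ref(arrow(T, ref(T))).
Decompose ref/1: arrow(list(ref(ref(ref(int)))), B) = arrow(T, ref(T)).
Decompose arrow/2: list(ref(ref(ref(int)))) = T,  B = ref(T).
Bind T := list(ref(ref(ref(int)))); substituting into the remaining equation gives: B = ref(list(ref(ref(ref(int))))).
Bind B := ref(list(ref(ref(ref(int))))).
MGU = { S1 ↦ ref(ref(int)), T3 ↦ ref(ref(ref(int))), T ↦ list(ref(ref(ref(int)))), B ↦ ref(list(ref(ref(ref(int))))) }, so T3 ↦ ref(ref(ref(int))).

ref(ref(ref(int)))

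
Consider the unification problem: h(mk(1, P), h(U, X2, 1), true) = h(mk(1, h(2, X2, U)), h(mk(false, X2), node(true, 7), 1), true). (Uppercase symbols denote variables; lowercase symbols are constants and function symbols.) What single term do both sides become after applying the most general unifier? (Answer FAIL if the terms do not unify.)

h(mk(1, h(2, node(true, 7), mk(false, node(true, 7)))), h(mk(false, node(true, 7)), node(true, 7), 1), true)

Decompose h/3: mk(1, P) = mk(1, h(2, X2, U)),  h(U, X2, 1) = h(mk(false, X2), node(true, 7), 1),  true = true.
Decompose mk/2: 1 = 1,  P = h(2, X2, U).
Delete trivial equation 1 = 1.
Bind P := h(2, X2, U); no other remaining equation mentions P.
Decompose h/3: U = mk(false, X2),  X2 = node(true, 7),  1 = 1.
Bind U := mk(false, X2); no other remaining equation mentions U. Substituting into the earlier binding gives P := h(2, X2, mk(false, X2)).
Bind X2 := node(true, 7); no other remaining equation mentions X2. Substituting into the earlier bindings gives P := h(2, node(true, 7), mk(false, node(true, 7))), U := mk(false, node(true, 7)).
Delete trivial equation 1 = 1.
Delete trivial equation true = true.
Applying the MGU to either side gives h(mk(1, h(2, node(true, 7), mk(false, node(true, 7)))), h(mk(false, node(true, 7)), node(true, 7), 1), true).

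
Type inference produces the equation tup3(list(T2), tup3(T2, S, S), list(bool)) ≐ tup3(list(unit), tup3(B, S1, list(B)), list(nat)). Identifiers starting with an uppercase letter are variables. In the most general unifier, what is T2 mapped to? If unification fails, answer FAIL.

FAIL

Decompose tup3/3: list(T2) ≐ list(unit),  tup3(T2, S, S) ≐ tup3(B, S1, list(B)),  list(bool) ≐ list(nat).
Decompose list/1: T2 ≐ unit.
Bind T2 := unit; substituting into the one remaining equation that mentions T2 gives: tup3(unit, S, S) ≐ tup3(B, S1, list(B)).
Decompose tup3/3: unit ≐ B,  S ≐ S1,  S ≐ list(B).
Bind B := unit; substituting into the one remaining equation that mentions B gives: S ≐ list(unit).
Bind S := S1; substituting into the one remaining equation that mentions S gives: S1 ≐ list(unit).
Bind S1 := list(unit); no other remaining equation mentions S1. Substituting into the earlier binding gives S := list(unit).
Decompose list/1: bool ≐ nat.
Clash: constants bool and nat differ; no unifier exists.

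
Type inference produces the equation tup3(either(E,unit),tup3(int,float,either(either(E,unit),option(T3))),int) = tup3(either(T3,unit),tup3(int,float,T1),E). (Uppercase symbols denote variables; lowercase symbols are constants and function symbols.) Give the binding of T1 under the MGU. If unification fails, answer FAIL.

either(either(int,unit),option(int))

Decompose tup3/3: either(E,unit) = either(T3,unit),  tup3(int,float,either(either(E,unit),option(T3))) = tup3(int,float,T1),  int = E.
Decompose either/2: E = T3,  unit = unit.
Bind E := T3; substituting into the 2 remaining equations that mention E gives: tup3(int,float,either(either(T3,unit),option(T3))) = tup3(int,float,T1),  int = T3.
Delete trivial equation unit = unit.
Decompose tup3/3: int = int,  float = float,  either(either(T3,unit),option(T3)) = T1.
Delete trivial equation int = int.
Delete trivial equation float = float.
Bind T1 := either(either(T3,unit),option(T3)); no other remaining equation mentions T1.
Bind T3 := int. Substituting into the earlier bindings gives E := int, T1 := either(either(int,unit),option(int)).
MGU = { E ↦ int, T1 ↦ either(either(int,unit),option(int)), T3 ↦ int }, so T1 ↦ either(either(int,unit),option(int)).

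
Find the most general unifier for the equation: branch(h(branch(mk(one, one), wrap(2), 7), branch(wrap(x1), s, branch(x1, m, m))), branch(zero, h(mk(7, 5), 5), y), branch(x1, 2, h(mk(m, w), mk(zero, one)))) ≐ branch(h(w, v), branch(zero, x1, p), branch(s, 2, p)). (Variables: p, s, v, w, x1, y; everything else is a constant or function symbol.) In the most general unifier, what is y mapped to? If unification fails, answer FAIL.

Decompose branch/3: h(branch(mk(one, one), wrap(2), 7), branch(wrap(x1), s, branch(x1, m, m))) ≐ h(w, v),  branch(zero, h(mk(7, 5), 5), y) ≐ branch(zero, x1, p),  branch(x1, 2, h(mk(m, w), mk(zero, one))) ≐ branch(s, 2, p).
Decompose h/2: branch(mk(one, one), wrap(2), 7) ≐ w,  branch(wrap(x1), s, branch(x1, m, m)) ≐ v.
Bind w := branch(mk(one, one), wrap(2), 7); substituting into the one remaining equation that mentions w gives: branch(x1, 2, h(mk(m, branch(mk(one, one), wrap(2), 7)), mk(zero, one))) ≐ branch(s, 2, p).
Bind v := branch(wrap(x1), s, branch(x1, m, m)); no other remaining equation mentions v.
Decompose branch/3: zero ≐ zero,  h(mk(7, 5), 5) ≐ x1,  y ≐ p.
Delete trivial equation zero ≐ zero.
Bind x1 := h(mk(7, 5), 5); substituting into the one remaining equation that mentions x1 gives: branch(h(mk(7, 5), 5), 2, h(mk(m, branch(mk(one, one), wrap(2), 7)), mk(zero, one))) ≐ branch(s, 2, p). Substituting into the earlier binding gives v := branch(wrap(h(mk(7, 5), 5)), s, branch(h(mk(7, 5), 5), m, m)).
Bind y := p; no other remaining equation mentions y.
Decompose branch/3: h(mk(7, 5), 5) ≐ s,  2 ≐ 2,  h(mk(m, branch(mk(one, one), wrap(2), 7)), mk(zero, one)) ≐ p.
Bind s := h(mk(7, 5), 5); no other remaining equation mentions s. Substituting into the earlier binding gives v := branch(wrap(h(mk(7, 5), 5)), h(mk(7, 5), 5), branch(h(mk(7, 5), 5), m, m)).
Delete trivial equation 2 ≐ 2.
Bind p := h(mk(m, branch(mk(one, one), wrap(2), 7)), mk(zero, one)). Substituting into the earlier binding gives y := h(mk(m, branch(mk(one, one), wrap(2), 7)), mk(zero, one)).
MGU = { w ↦ branch(mk(one, one), wrap(2), 7), v ↦ branch(wrap(h(mk(7, 5), 5)), h(mk(7, 5), 5), branch(h(mk(7, 5), 5), m, m)), x1 ↦ h(mk(7, 5), 5), y ↦ h(mk(m, branch(mk(one, one), wrap(2), 7)), mk(zero, one)), s ↦ h(mk(7, 5), 5), p ↦ h(mk(m, branch(mk(one, one), wrap(2), 7)), mk(zero, one)) }, so y ↦ h(mk(m, branch(mk(one, one), wrap(2), 7)), mk(zero, one)).

h(mk(m, branch(mk(one, one), wrap(2), 7)), mk(zero, one))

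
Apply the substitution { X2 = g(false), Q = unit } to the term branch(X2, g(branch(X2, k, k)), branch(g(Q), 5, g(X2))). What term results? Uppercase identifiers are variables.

Replace each occurrence of X2 with g(false).
Replace each occurrence of Q with unit.
Result: branch(g(false), g(branch(g(false), k, k)), branch(g(unit), 5, g(g(false)))).

branch(g(false), g(branch(g(false), k, k)), branch(g(unit), 5, g(g(false))))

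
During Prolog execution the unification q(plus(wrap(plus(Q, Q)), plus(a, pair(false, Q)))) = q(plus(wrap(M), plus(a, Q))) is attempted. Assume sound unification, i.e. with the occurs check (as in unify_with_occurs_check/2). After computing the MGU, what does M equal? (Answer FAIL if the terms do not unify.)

FAIL

Decompose q/1: plus(wrap(plus(Q, Q)), plus(a, pair(false, Q))) = plus(wrap(M), plus(a, Q)).
Decompose plus/2: wrap(plus(Q, Q)) = wrap(M),  plus(a, pair(false, Q)) = plus(a, Q).
Decompose wrap/1: plus(Q, Q) = M.
Bind M := plus(Q, Q); no other remaining equation mentions M.
Decompose plus/2: a = a,  pair(false, Q) = Q.
Delete trivial equation a = a.
Occurs check fails: Q occurs in pair(false, Q); the equation Q = pair(false, Q) has no finite solution.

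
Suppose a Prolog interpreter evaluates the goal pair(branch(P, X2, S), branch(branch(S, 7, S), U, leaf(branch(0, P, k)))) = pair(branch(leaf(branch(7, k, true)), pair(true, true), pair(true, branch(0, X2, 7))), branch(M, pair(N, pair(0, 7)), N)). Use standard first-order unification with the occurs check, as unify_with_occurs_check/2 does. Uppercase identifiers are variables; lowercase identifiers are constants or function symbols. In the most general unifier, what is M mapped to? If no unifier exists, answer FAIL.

Decompose pair/2: branch(P, X2, S) = branch(leaf(branch(7, k, true)), pair(true, true), pair(true, branch(0, X2, 7))),  branch(branch(S, 7, S), U, leaf(branch(0, P, k))) = branch(M, pair(N, pair(0, 7)), N).
Decompose branch/3: P = leaf(branch(7, k, true)),  X2 = pair(true, true),  S = pair(true, branch(0, X2, 7)).
Bind P := leaf(branch(7, k, true)); substituting into the one remaining equation that mentions P gives: branch(branch(S, 7, S), U, leaf(branch(0, leaf(branch(7, k, true)), k))) = branch(M, pair(N, pair(0, 7)), N).
Bind X2 := pair(true, true); substituting into the one remaining equation that mentions X2 gives: S = pair(true, branch(0, pair(true, true), 7)).
Bind S := pair(true, branch(0, pair(true, true), 7)); substituting into the remaining equation gives: branch(branch(pair(true, branch(0, pair(true, true), 7)), 7, pair(true, branch(0, pair(true, true), 7))), U, leaf(branch(0, leaf(branch(7, k, true)), k))) = branch(M, pair(N, pair(0, 7)), N).
Decompose branch/3: branch(pair(true, branch(0, pair(true, true), 7)), 7, pair(true, branch(0, pair(true, true), 7))) = M,  U = pair(N, pair(0, 7)),  leaf(branch(0, leaf(branch(7, k, true)), k)) = N.
Bind M := branch(pair(true, branch(0, pair(true, true), 7)), 7, pair(true, branch(0, pair(true, true), 7))); no other remaining equation mentions M.
Bind U := pair(N, pair(0, 7)); no other remaining equation mentions U.
Bind N := leaf(branch(0, leaf(branch(7, k, true)), k)). Substituting into the earlier binding gives U := pair(leaf(branch(0, leaf(branch(7, k, true)), k)), pair(0, 7)).
MGU = { P ↦ leaf(branch(7, k, true)), X2 ↦ pair(true, true), S ↦ pair(true, branch(0, pair(true, true), 7)), M ↦ branch(pair(true, branch(0, pair(true, true), 7)), 7, pair(true, branch(0, pair(true, true), 7))), U ↦ pair(leaf(branch(0, leaf(branch(7, k, true)), k)), pair(0, 7)), N ↦ leaf(branch(0, leaf(branch(7, k, true)), k)) }, so M ↦ branch(pair(true, branch(0, pair(true, true), 7)), 7, pair(true, branch(0, pair(true, true), 7))).

branch(pair(true, branch(0, pair(true, true), 7)), 7, pair(true, branch(0, pair(true, true), 7)))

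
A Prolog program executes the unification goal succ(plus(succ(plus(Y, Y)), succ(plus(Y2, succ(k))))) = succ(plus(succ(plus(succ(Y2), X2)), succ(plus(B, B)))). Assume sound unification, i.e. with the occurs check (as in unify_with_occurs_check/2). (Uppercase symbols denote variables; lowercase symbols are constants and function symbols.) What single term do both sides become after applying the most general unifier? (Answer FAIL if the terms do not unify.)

succ(plus(succ(plus(succ(succ(k)), succ(succ(k)))), succ(plus(succ(k), succ(k)))))

Decompose succ/1: plus(succ(plus(Y, Y)), succ(plus(Y2, succ(k)))) = plus(succ(plus(succ(Y2), X2)), succ(plus(B, B))).
Decompose plus/2: succ(plus(Y, Y)) = succ(plus(succ(Y2), X2)),  succ(plus(Y2, succ(k))) = succ(plus(B, B)).
Decompose succ/1: plus(Y, Y) = plus(succ(Y2), X2).
Decompose plus/2: Y = succ(Y2),  Y = X2.
Bind Y := succ(Y2); substituting into the one remaining equation that mentions Y gives: succ(Y2) = X2.
Bind X2 := succ(Y2); no other remaining equation mentions X2.
Decompose succ/1: plus(Y2, succ(k)) = plus(B, B).
Decompose plus/2: Y2 = B,  succ(k) = B.
Bind Y2 := B; no other remaining equation mentions Y2. Substituting into the earlier bindings gives Y := succ(B), X2 := succ(B).
Bind B := succ(k). Substituting into the earlier bindings gives Y := succ(succ(k)), X2 := succ(succ(k)), Y2 := succ(k).
Applying the MGU to either side gives succ(plus(succ(plus(succ(succ(k)), succ(succ(k)))), succ(plus(succ(k), succ(k))))).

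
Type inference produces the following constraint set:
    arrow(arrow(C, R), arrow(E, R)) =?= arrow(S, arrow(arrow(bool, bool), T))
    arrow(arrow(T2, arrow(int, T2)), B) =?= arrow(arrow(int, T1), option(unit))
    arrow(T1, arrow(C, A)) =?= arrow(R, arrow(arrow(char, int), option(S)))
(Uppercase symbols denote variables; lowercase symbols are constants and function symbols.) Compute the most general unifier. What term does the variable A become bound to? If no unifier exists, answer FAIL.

Decompose arrow/2: arrow(C, R) =?= S,  arrow(E, R) =?= arrow(arrow(bool, bool), T).
Bind S := arrow(C, R); substituting into the one remaining equation that mentions S gives: arrow(T1, arrow(C, A)) =?= arrow(R, arrow(arrow(char, int), option(arrow(C, R)))).
Decompose arrow/2: E =?= arrow(bool, bool),  R =?= T.
Bind E := arrow(bool, bool); no other remaining equation mentions E.
Bind R := T; substituting into the one remaining equation that mentions R gives: arrow(T1, arrow(C, A)) =?= arrow(T, arrow(arrow(char, int), option(arrow(C, T)))). Substituting into the earlier binding gives S := arrow(C, T).
Decompose arrow/2: arrow(T2, arrow(int, T2)) =?= arrow(int, T1),  B =?= option(unit).
Decompose arrow/2: T2 =?= int,  arrow(int, T2) =?= T1.
Bind T2 := int; substituting into the one remaining equation that mentions T2 gives: arrow(int, int) =?= T1.
Bind T1 := arrow(int, int); substituting into the one remaining equation that mentions T1 gives: arrow(arrow(int, int), arrow(C, A)) =?= arrow(T, arrow(arrow(char, int), option(arrow(C, T)))).
Bind B := option(unit); no other remaining equation mentions B.
Decompose arrow/2: arrow(int, int) =?= T,  arrow(C, A) =?= arrow(arrow(char, int), option(arrow(C, T))).
Bind T := arrow(int, int); substituting into the remaining equation gives: arrow(C, A) =?= arrow(arrow(char, int), option(arrow(C, arrow(int, int)))). Substituting into the earlier bindings gives S := arrow(C, arrow(int, int)), R := arrow(int, int).
Decompose arrow/2: C =?= arrow(char, int),  A =?= option(arrow(C, arrow(int, int))).
Bind C := arrow(char, int); substituting into the remaining equation gives: A =?= option(arrow(arrow(char, int), arrow(int, int))). Substituting into the earlier binding gives S := arrow(arrow(char, int), arrow(int, int)).
Bind A := option(arrow(arrow(char, int), arrow(int, int))).
MGU = { S ↦ arrow(arrow(char, int), arrow(int, int)), E ↦ arrow(bool, bool), R ↦ arrow(int, int), T2 ↦ int, T1 ↦ arrow(int, int), B ↦ option(unit), T ↦ arrow(int, int), C ↦ arrow(char, int), A ↦ option(arrow(arrow(char, int), arrow(int, int))) }, so A ↦ option(arrow(arrow(char, int), arrow(int, int))).

option(arrow(arrow(char, int), arrow(int, int)))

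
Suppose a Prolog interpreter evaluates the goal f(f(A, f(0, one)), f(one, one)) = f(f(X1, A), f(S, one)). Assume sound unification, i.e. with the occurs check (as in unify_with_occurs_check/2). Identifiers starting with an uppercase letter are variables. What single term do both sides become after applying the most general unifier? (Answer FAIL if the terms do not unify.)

Decompose f/2: f(A, f(0, one)) = f(X1, A),  f(one, one) = f(S, one).
Decompose f/2: A = X1,  f(0, one) = A.
Bind A := X1; substituting into the one remaining equation that mentions A gives: f(0, one) = X1.
Bind X1 := f(0, one); no other remaining equation mentions X1. Substituting into the earlier binding gives A := f(0, one).
Decompose f/2: one = S,  one = one.
Bind S := one; no other remaining equation mentions S.
Delete trivial equation one = one.
Applying the MGU to either side gives f(f(f(0, one), f(0, one)), f(one, one)).

f(f(f(0, one), f(0, one)), f(one, one))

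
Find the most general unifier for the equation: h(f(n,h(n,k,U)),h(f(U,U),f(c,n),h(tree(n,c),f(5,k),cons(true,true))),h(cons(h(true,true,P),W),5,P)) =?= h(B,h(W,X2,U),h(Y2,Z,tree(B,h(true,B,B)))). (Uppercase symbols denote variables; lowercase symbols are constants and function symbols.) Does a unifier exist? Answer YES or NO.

Decompose h/3: f(n,h(n,k,U)) =?= B,  h(f(U,U),f(c,n),h(tree(n,c),f(5,k),cons(true,true))) =?= h(W,X2,U),  h(cons(h(true,true,P),W),5,P) =?= h(Y2,Z,tree(B,h(true,B,B))).
Bind B := f(n,h(n,k,U)); substituting into the one remaining equation that mentions B gives: h(cons(h(true,true,P),W),5,P) =?= h(Y2,Z,tree(f(n,h(n,k,U)),h(true,f(n,h(n,k,U)),f(n,h(n,k,U))))).
Decompose h/3: f(U,U) =?= W,  f(c,n) =?= X2,  h(tree(n,c),f(5,k),cons(true,true)) =?= U.
Bind W := f(U,U); substituting into the one remaining equation that mentions W gives: h(cons(h(true,true,P),f(U,U)),5,P) =?= h(Y2,Z,tree(f(n,h(n,k,U)),h(true,f(n,h(n,k,U)),f(n,h(n,k,U))))).
Bind X2 := f(c,n); no other remaining equation mentions X2.
Bind U := h(tree(n,c),f(5,k),cons(true,true)); substituting into the remaining equation gives: h(cons(h(true,true,P),f(h(tree(n,c),f(5,k),cons(true,true)),h(tree(n,c),f(5,k),cons(true,true)))),5,P) =?= h(Y2,Z,tree(f(n,h(n,k,h(tree(n,c),f(5,k),cons(true,true)))),h(true,f(n,h(n,k,h(tree(n,c),f(5,k),cons(true,true)))),f(n,h(n,k,h(tree(n,c),f(5,k),cons(true,true))))))). Substituting into the earlier bindings gives B := f(n,h(n,k,h(tree(n,c),f(5,k),cons(true,true)))), W := f(h(tree(n,c),f(5,k),cons(true,true)),h(tree(n,c),f(5,k),cons(true,true))).
Decompose h/3: cons(h(true,true,P),f(h(tree(n,c),f(5,k),cons(true,true)),h(tree(n,c),f(5,k),cons(true,true)))) =?= Y2,  5 =?= Z,  P =?= tree(f(n,h(n,k,h(tree(n,c),f(5,k),cons(true,true)))),h(true,f(n,h(n,k,h(tree(n,c),f(5,k),cons(true,true)))),f(n,h(n,k,h(tree(n,c),f(5,k),cons(true,true)))))).
Bind Y2 := cons(h(true,true,P),f(h(tree(n,c),f(5,k),cons(true,true)),h(tree(n,c),f(5,k),cons(true,true)))); no other remaining equation mentions Y2.
Bind Z := 5; no other remaining equation mentions Z.
Bind P := tree(f(n,h(n,k,h(tree(n,c),f(5,k),cons(true,true)))),h(true,f(n,h(n,k,h(tree(n,c),f(5,k),cons(true,true)))),f(n,h(n,k,h(tree(n,c),f(5,k),cons(true,true)))))). Substituting into the earlier binding gives Y2 := cons(h(true,true,tree(f(n,h(n,k,h(tree(n,c),f(5,k),cons(true,true)))),h(true,f(n,h(n,k,h(tree(n,c),f(5,k),cons(true,true)))),f(n,h(n,k,h(tree(n,c),f(5,k),cons(true,true))))))),f(h(tree(n,c),f(5,k),cons(true,true)),h(tree(n,c),f(5,k),cons(true,true)))).
No equations remain and no clash or occurs-check failure arose, so a unifier exists.

YES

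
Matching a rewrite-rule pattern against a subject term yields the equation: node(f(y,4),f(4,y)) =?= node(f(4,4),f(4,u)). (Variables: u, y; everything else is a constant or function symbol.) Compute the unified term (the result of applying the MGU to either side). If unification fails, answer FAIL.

node(f(4,4),f(4,4))

Decompose node/2: f(y,4) =?= f(4,4),  f(4,y) =?= f(4,u).
Decompose f/2: y =?= 4,  4 =?= 4.
Bind y := 4; substituting into the one remaining equation that mentions y gives: f(4,4) =?= f(4,u).
Delete trivial equation 4 =?= 4.
Decompose f/2: 4 =?= 4,  4 =?= u.
Delete trivial equation 4 =?= 4.
Bind u := 4.
Applying the MGU to either side gives node(f(4,4),f(4,4)).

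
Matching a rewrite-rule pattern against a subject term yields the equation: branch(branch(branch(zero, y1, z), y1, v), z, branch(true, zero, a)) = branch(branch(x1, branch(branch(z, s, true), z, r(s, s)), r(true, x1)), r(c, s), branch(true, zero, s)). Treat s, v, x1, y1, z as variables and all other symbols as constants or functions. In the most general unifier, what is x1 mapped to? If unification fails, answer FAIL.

branch(zero, branch(branch(r(c, a), a, true), r(c, a), r(a, a)), r(c, a))

Decompose branch/3: branch(branch(zero, y1, z), y1, v) = branch(x1, branch(branch(z, s, true), z, r(s, s)), r(true, x1)),  z = r(c, s),  branch(true, zero, a) = branch(true, zero, s).
Decompose branch/3: branch(zero, y1, z) = x1,  y1 = branch(branch(z, s, true), z, r(s, s)),  v = r(true, x1).
Bind x1 := branch(zero, y1, z); substituting into the one remaining equation that mentions x1 gives: v = r(true, branch(zero, y1, z)).
Bind y1 := branch(branch(z, s, true), z, r(s, s)); substituting into the one remaining equation that mentions y1 gives: v = r(true, branch(zero, branch(branch(z, s, true), z, r(s, s)), z)). Substituting into the earlier binding gives x1 := branch(zero, branch(branch(z, s, true), z, r(s, s)), z).
Bind v := r(true, branch(zero, branch(branch(z, s, true), z, r(s, s)), z)); no other remaining equation mentions v.
Bind z := r(c, s); no other remaining equation mentions z. Substituting into the earlier bindings gives x1 := branch(zero, branch(branch(r(c, s), s, true), r(c, s), r(s, s)), r(c, s)), y1 := branch(branch(r(c, s), s, true), r(c, s), r(s, s)), v := r(true, branch(zero, branch(branch(r(c, s), s, true), r(c, s), r(s, s)), r(c, s))).
Decompose branch/3: true = true,  zero = zero,  a = s.
Delete trivial equation true = true.
Delete trivial equation zero = zero.
Bind s := a. Substituting into the earlier bindings gives x1 := branch(zero, branch(branch(r(c, a), a, true), r(c, a), r(a, a)), r(c, a)), y1 := branch(branch(r(c, a), a, true), r(c, a), r(a, a)), v := r(true, branch(zero, branch(branch(r(c, a), a, true), r(c, a), r(a, a)), r(c, a))), z := r(c, a).
MGU = { x1 ↦ branch(zero, branch(branch(r(c, a), a, true), r(c, a), r(a, a)), r(c, a)), y1 ↦ branch(branch(r(c, a), a, true), r(c, a), r(a, a)), v ↦ r(true, branch(zero, branch(branch(r(c, a), a, true), r(c, a), r(a, a)), r(c, a))), z ↦ r(c, a), s ↦ a }, so x1 ↦ branch(zero, branch(branch(r(c, a), a, true), r(c, a), r(a, a)), r(c, a)).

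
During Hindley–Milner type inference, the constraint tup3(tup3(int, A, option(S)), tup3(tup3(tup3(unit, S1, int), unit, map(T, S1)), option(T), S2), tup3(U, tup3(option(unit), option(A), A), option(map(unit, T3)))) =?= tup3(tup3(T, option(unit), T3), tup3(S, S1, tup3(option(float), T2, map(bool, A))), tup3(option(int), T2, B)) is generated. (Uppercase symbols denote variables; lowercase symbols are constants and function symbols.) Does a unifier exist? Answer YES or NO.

Decompose tup3/3: tup3(int, A, option(S)) =?= tup3(T, option(unit), T3),  tup3(tup3(tup3(unit, S1, int), unit, map(T, S1)), option(T), S2) =?= tup3(S, S1, tup3(option(float), T2, map(bool, A))),  tup3(U, tup3(option(unit), option(A), A), option(map(unit, T3))) =?= tup3(option(int), T2, B).
Decompose tup3/3: int =?= T,  A =?= option(unit),  option(S) =?= T3.
Bind T := int; substituting into the one remaining equation that mentions T gives: tup3(tup3(tup3(unit, S1, int), unit, map(int, S1)), option(int), S2) =?= tup3(S, S1, tup3(option(float), T2, map(bool, A))).
Bind A := option(unit); substituting into the 2 remaining equations that mention A gives: tup3(tup3(tup3(unit, S1, int), unit, map(int, S1)), option(int), S2) =?= tup3(S, S1, tup3(option(float), T2, map(bool, option(unit)))),  tup3(U, tup3(option(unit), option(option(unit)), option(unit)), option(map(unit, T3))) =?= tup3(option(int), T2, B).
Bind T3 := option(S); substituting into the one remaining equation that mentions T3 gives: tup3(U, tup3(option(unit), option(option(unit)), option(unit)), option(map(unit, option(S)))) =?= tup3(option(int), T2, B).
Decompose tup3/3: tup3(tup3(unit, S1, int), unit, map(int, S1)) =?= S,  option(int) =?= S1,  S2 =?= tup3(option(float), T2, map(bool, option(unit))).
Bind S := tup3(tup3(unit, S1, int), unit, map(int, S1)); substituting into the one remaining equation that mentions S gives: tup3(U, tup3(option(unit), option(option(unit)), option(unit)), option(map(unit, option(tup3(tup3(unit, S1, int), unit, map(int, S1)))))) =?= tup3(option(int), T2, B). Substituting into the earlier binding gives T3 := option(tup3(tup3(unit, S1, int), unit, map(int, S1))).
Bind S1 := option(int); substituting into the one remaining equation that mentions S1 gives: tup3(U, tup3(option(unit), option(option(unit)), option(unit)), option(map(unit, option(tup3(tup3(unit, option(int), int), unit, map(int, option(int))))))) =?= tup3(option(int), T2, B). Substituting into the earlier bindings gives T3 := option(tup3(tup3(unit, option(int), int), unit, map(int, option(int)))), S := tup3(tup3(unit, option(int), int), unit, map(int, option(int))).
Bind S2 := tup3(option(float), T2, map(bool, option(unit))); no other remaining equation mentions S2.
Decompose tup3/3: U =?= option(int),  tup3(option(unit), option(option(unit)), option(unit)) =?= T2,  option(map(unit, option(tup3(tup3(unit, option(int), int), unit, map(int, option(int)))))) =?= B.
Bind U := option(int); no other remaining equation mentions U.
Bind T2 := tup3(option(unit), option(option(unit)), option(unit)); no other remaining equation mentions T2. Substituting into the earlier binding gives S2 := tup3(option(float), tup3(option(unit), option(option(unit)), option(unit)), map(bool, option(unit))).
Bind B := option(map(unit, option(tup3(tup3(unit, option(int), int), unit, map(int, option(int)))))).
No equations remain and no clash or occurs-check failure arose, so a unifier exists.

YES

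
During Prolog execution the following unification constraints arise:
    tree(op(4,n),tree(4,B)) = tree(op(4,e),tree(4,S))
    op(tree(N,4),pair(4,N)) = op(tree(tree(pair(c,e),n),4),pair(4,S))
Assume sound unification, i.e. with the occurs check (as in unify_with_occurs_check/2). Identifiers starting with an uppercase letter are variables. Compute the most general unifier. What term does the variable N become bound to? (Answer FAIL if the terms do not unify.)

Decompose tree/2: op(4,n) = op(4,e),  tree(4,B) = tree(4,S).
Decompose op/2: 4 = 4,  n = e.
Delete trivial equation 4 = 4.
Clash: constants n and e differ; no unifier exists.

FAIL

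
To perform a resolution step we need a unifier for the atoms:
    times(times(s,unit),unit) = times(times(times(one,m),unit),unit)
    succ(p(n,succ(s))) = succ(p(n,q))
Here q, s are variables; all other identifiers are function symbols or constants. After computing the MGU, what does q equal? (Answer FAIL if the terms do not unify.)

Decompose times/2: times(s,unit) = times(times(one,m),unit),  unit = unit.
Decompose times/2: s = times(one,m),  unit = unit.
Bind s := times(one,m); substituting into the one remaining equation that mentions s gives: succ(p(n,succ(times(one,m)))) = succ(p(n,q)).
Delete trivial equation unit = unit.
Delete trivial equation unit = unit.
Decompose succ/1: p(n,succ(times(one,m))) = p(n,q).
Decompose p/2: n = n,  succ(times(one,m)) = q.
Delete trivial equation n = n.
Bind q := succ(times(one,m)).
MGU = { s -> times(one,m), q -> succ(times(one,m)) }, so q -> succ(times(one,m)).

succ(times(one,m))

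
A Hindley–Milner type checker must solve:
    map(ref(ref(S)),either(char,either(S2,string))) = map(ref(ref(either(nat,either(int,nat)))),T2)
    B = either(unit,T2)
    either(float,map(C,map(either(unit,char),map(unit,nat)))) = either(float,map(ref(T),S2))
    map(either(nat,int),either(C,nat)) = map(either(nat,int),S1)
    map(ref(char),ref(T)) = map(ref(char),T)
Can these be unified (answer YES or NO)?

Decompose map/2: ref(ref(S)) = ref(ref(either(nat,either(int,nat)))),  either(char,either(S2,string)) = T2.
Decompose ref/1: ref(S) = ref(either(nat,either(int,nat))).
Decompose ref/1: S = either(nat,either(int,nat)).
Bind S := either(nat,either(int,nat)); no other remaining equation mentions S.
Bind T2 := either(char,either(S2,string)); substituting into the one remaining equation that mentions T2 gives: B = either(unit,either(char,either(S2,string))).
Bind B := either(unit,either(char,either(S2,string))); no other remaining equation mentions B.
Decompose either/2: float = float,  map(C,map(either(unit,char),map(unit,nat))) = map(ref(T),S2).
Delete trivial equation float = float.
Decompose map/2: C = ref(T),  map(either(unit,char),map(unit,nat)) = S2.
Bind C := ref(T); substituting into the one remaining equation that mentions C gives: map(either(nat,int),either(ref(T),nat)) = map(either(nat,int),S1).
Bind S2 := map(either(unit,char),map(unit,nat)); no other remaining equation mentions S2. Substituting into the earlier bindings gives T2 := either(char,either(map(either(unit,char),map(unit,nat)),string)), B := either(unit,either(char,either(map(either(unit,char),map(unit,nat)),string))).
Decompose map/2: either(nat,int) = either(nat,int),  either(ref(T),nat) = S1.
Delete trivial equation either(nat,int) = either(nat,int).
Bind S1 := either(ref(T),nat); no other remaining equation mentions S1.
Decompose map/2: ref(char) = ref(char),  ref(T) = T.
Delete trivial equation ref(char) = ref(char).
Occurs check fails: T occurs in ref(T); the equation T = ref(T) has no finite solution.

NO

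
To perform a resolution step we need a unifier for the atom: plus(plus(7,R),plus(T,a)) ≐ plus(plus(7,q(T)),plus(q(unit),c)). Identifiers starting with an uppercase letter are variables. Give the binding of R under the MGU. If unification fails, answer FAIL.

Decompose plus/2: plus(7,R) ≐ plus(7,q(T)),  plus(T,a) ≐ plus(q(unit),c).
Decompose plus/2: 7 ≐ 7,  R ≐ q(T).
Delete trivial equation 7 ≐ 7.
Bind R := q(T); no other remaining equation mentions R.
Decompose plus/2: T ≐ q(unit),  a ≐ c.
Bind T := q(unit); no other remaining equation mentions T. Substituting into the earlier binding gives R := q(q(unit)).
Clash: constants a and c differ; no unifier exists.

FAIL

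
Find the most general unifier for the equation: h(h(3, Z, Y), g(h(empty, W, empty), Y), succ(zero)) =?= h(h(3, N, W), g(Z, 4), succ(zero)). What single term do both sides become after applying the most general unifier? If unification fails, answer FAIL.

h(h(3, h(empty, 4, empty), 4), g(h(empty, 4, empty), 4), succ(zero))

Decompose h/3: h(3, Z, Y) =?= h(3, N, W),  g(h(empty, W, empty), Y) =?= g(Z, 4),  succ(zero) =?= succ(zero).
Decompose h/3: 3 =?= 3,  Z =?= N,  Y =?= W.
Delete trivial equation 3 =?= 3.
Bind Z := N; substituting into the one remaining equation that mentions Z gives: g(h(empty, W, empty), Y) =?= g(N, 4).
Bind Y := W; substituting into the one remaining equation that mentions Y gives: g(h(empty, W, empty), W) =?= g(N, 4).
Decompose g/2: h(empty, W, empty) =?= N,  W =?= 4.
Bind N := h(empty, W, empty); no other remaining equation mentions N. Substituting into the earlier binding gives Z := h(empty, W, empty).
Bind W := 4; no other remaining equation mentions W. Substituting into the earlier bindings gives Z := h(empty, 4, empty), Y := 4, N := h(empty, 4, empty).
Delete trivial equation succ(zero) =?= succ(zero).
Applying the MGU to either side gives h(h(3, h(empty, 4, empty), 4), g(h(empty, 4, empty), 4), succ(zero)).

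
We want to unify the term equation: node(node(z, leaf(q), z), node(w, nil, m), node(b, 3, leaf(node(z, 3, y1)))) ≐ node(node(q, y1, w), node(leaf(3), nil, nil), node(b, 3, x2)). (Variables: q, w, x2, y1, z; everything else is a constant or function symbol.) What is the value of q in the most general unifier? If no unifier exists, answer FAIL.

FAIL

Decompose node/3: node(z, leaf(q), z) ≐ node(q, y1, w),  node(w, nil, m) ≐ node(leaf(3), nil, nil),  node(b, 3, leaf(node(z, 3, y1))) ≐ node(b, 3, x2).
Decompose node/3: z ≐ q,  leaf(q) ≐ y1,  z ≐ w.
Bind z := q; substituting into the 2 remaining equations that mention z gives: q ≐ w,  node(b, 3, leaf(node(q, 3, y1))) ≐ node(b, 3, x2).
Bind y1 := leaf(q); substituting into the one remaining equation that mentions y1 gives: node(b, 3, leaf(node(q, 3, leaf(q)))) ≐ node(b, 3, x2).
Bind q := w; substituting into the one remaining equation that mentions q gives: node(b, 3, leaf(node(w, 3, leaf(w)))) ≐ node(b, 3, x2). Substituting into the earlier bindings gives z := w, y1 := leaf(w).
Decompose node/3: w ≐ leaf(3),  nil ≐ nil,  m ≐ nil.
Bind w := leaf(3); substituting into the one remaining equation that mentions w gives: node(b, 3, leaf(node(leaf(3), 3, leaf(leaf(3))))) ≐ node(b, 3, x2). Substituting into the earlier bindings gives z := leaf(3), y1 := leaf(leaf(3)), q := leaf(3).
Delete trivial equation nil ≐ nil.
Clash: constants m and nil differ; no unifier exists.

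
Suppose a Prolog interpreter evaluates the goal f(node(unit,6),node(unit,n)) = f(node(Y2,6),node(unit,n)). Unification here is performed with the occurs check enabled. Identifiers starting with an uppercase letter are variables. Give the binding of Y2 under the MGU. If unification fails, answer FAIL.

unit

Decompose f/2: node(unit,6) = node(Y2,6),  node(unit,n) = node(unit,n).
Decompose node/2: unit = Y2,  6 = 6.
Bind Y2 := unit; no other remaining equation mentions Y2.
Delete trivial equation 6 = 6.
Delete trivial equation node(unit,n) = node(unit,n).
MGU = { Y2 -> unit }, so Y2 -> unit.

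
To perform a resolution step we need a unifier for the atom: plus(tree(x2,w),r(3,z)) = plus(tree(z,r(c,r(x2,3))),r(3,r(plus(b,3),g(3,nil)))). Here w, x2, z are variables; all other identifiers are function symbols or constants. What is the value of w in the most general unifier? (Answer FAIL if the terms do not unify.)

Decompose plus/2: tree(x2,w) = tree(z,r(c,r(x2,3))),  r(3,z) = r(3,r(plus(b,3),g(3,nil))).
Decompose tree/2: x2 = z,  w = r(c,r(x2,3)).
Bind x2 := z; substituting into the one remaining equation that mentions x2 gives: w = r(c,r(z,3)).
Bind w := r(c,r(z,3)); no other remaining equation mentions w.
Decompose r/2: 3 = 3,  z = r(plus(b,3),g(3,nil)).
Delete trivial equation 3 = 3.
Bind z := r(plus(b,3),g(3,nil)). Substituting into the earlier bindings gives x2 := r(plus(b,3),g(3,nil)), w := r(c,r(r(plus(b,3),g(3,nil)),3)).
MGU = { x2 ↦ r(plus(b,3),g(3,nil)), w ↦ r(c,r(r(plus(b,3),g(3,nil)),3)), z ↦ r(plus(b,3),g(3,nil)) }, so w ↦ r(c,r(r(plus(b,3),g(3,nil)),3)).

r(c,r(r(plus(b,3),g(3,nil)),3))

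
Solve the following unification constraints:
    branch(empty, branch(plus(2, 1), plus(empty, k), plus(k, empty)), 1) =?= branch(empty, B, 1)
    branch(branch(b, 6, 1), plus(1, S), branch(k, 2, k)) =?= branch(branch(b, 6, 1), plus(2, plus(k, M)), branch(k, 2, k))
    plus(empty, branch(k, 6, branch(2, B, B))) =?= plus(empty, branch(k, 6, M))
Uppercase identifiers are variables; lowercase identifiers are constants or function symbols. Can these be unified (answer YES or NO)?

NO

Decompose branch/3: empty =?= empty,  branch(plus(2, 1), plus(empty, k), plus(k, empty)) =?= B,  1 =?= 1.
Delete trivial equation empty =?= empty.
Bind B := branch(plus(2, 1), plus(empty, k), plus(k, empty)); substituting into the one remaining equation that mentions B gives: plus(empty, branch(k, 6, branch(2, branch(plus(2, 1), plus(empty, k), plus(k, empty)), branch(plus(2, 1), plus(empty, k), plus(k, empty))))) =?= plus(empty, branch(k, 6, M)).
Delete trivial equation 1 =?= 1.
Decompose branch/3: branch(b, 6, 1) =?= branch(b, 6, 1),  plus(1, S) =?= plus(2, plus(k, M)),  branch(k, 2, k) =?= branch(k, 2, k).
Delete trivial equation branch(b, 6, 1) =?= branch(b, 6, 1).
Decompose plus/2: 1 =?= 2,  S =?= plus(k, M).
Clash: constants 1 and 2 differ; no unifier exists.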